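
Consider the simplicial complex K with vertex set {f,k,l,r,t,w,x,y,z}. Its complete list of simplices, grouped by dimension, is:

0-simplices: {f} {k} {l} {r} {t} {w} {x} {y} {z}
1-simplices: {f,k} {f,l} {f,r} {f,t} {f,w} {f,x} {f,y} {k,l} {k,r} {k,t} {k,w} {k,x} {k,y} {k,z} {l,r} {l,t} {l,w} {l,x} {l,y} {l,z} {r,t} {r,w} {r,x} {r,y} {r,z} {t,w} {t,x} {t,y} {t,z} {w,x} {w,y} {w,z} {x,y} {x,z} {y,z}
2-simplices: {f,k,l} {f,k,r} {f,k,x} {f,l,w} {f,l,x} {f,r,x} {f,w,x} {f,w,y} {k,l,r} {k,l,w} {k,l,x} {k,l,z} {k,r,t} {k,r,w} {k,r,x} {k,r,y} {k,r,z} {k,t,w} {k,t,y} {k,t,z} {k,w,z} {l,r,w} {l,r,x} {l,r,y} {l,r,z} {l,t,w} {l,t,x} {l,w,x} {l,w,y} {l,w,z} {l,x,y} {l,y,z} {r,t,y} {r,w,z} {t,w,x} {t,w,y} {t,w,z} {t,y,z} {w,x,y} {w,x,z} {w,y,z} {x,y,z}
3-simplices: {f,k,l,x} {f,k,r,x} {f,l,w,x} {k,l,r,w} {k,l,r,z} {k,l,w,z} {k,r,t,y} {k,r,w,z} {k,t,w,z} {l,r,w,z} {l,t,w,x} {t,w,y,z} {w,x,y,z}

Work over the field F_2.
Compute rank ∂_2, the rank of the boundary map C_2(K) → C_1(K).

rank∂_2=26

n_0=9 n_1=35 n_2=42 n_3=13  [Z2]
∂1: piv[fk,fl,fr,ft,fw,fx,fy,kz] rk=8  ker:kl,kr,kt,kw,kx,ky,lr,lt,lw,lx,ly,lz,rt,rw,rx,ry,rz,tw,tx,ty,tz,wx,wy,wz,xy,xz,yz
∂2: piv[fkl,fkr,fkx,flw,flx,frx,fwx,fwy,klr,klw,klz,krt,krw,kry,krz,ktw,kty,ktz,kwz,lry,ltw,ltx,lwy,lxy,lyz,wxz] rk=26  ker:klx,krx,lrw,lrx,lrz,lwx,lwz,rty,rwz,twx,twy,twz,tyz,wxy,wyz,xyz
∂3: piv[fklx,fkrx,flwx,klrw,klrz,klwz,krty,krwz,ktwz,ltwx,twyz,wxyz] rk=12  ker:lrwz
rk∂_2=26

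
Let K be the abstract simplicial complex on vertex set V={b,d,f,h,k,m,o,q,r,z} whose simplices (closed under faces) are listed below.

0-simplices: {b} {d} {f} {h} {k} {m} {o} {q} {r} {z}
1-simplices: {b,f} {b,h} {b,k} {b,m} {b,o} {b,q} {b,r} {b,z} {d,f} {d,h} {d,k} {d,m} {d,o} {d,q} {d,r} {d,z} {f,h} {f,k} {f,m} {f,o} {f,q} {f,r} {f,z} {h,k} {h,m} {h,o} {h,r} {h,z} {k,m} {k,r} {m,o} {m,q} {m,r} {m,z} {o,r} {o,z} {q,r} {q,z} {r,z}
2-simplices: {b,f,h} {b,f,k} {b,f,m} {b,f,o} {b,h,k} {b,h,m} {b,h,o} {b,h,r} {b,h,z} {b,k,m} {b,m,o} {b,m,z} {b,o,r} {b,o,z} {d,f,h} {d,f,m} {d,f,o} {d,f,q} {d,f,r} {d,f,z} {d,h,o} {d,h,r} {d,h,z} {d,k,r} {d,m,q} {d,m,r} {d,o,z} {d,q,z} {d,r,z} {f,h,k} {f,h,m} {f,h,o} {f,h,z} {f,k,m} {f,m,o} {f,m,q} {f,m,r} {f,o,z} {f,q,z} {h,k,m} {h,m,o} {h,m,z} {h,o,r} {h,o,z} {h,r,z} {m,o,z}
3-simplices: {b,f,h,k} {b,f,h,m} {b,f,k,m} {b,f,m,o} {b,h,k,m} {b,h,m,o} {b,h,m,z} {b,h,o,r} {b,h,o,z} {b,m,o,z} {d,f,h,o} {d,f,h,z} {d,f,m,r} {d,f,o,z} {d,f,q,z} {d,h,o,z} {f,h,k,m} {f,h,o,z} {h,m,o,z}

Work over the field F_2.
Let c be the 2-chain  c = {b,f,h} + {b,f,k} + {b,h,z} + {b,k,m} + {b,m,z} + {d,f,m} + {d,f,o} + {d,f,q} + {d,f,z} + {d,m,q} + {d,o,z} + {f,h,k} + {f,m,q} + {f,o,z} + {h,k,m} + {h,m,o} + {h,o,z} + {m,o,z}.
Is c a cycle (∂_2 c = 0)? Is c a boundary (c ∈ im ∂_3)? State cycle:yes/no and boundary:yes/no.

n_0=10 n_1=39 n_2=46 n_3=19  [Z2]
∂1: piv[bf,bh,bk,bm,bo,bq,br,bz,df] rk=9  ker:dh,dk,dm,do,dq,dr,dz,fh,fk,fm,fo,fq,fr,fz,hk,hm,ho,hr,hz,km,kr,mo,mq,mr,mz,or,oz,qr,qz,rz
∂2: piv[bfh,bfk,bfm,bfo,bhk,bhm,bho,bhr,bhz,bkm,bmo,bmz,bor,boz,dfh,dfm,dfo,dfq,dfr,dfz,dhr,dhz,dkr,dmq,dmr,dqz,drz] rk=27  ker:dho,doz,fhk,fhm,fho,fhz,fkm,fmo,fmq,fmr,foz,fqz,hkm,hmo,hmz,hor,hoz,hrz,moz
∂3: piv[bfhk,bfhm,bfkm,bfmo,bhkm,bhmo,bhmz,bhor,bhoz,bmoz,dfho,dfhz,dfmr,dfoz,dfqz,dhoz] rk=16  ker:fhkm,fhoz,hmoz
∂2c = 0
c vs im∂3: residual ≠ 0 ⇒ not boundary

cycle:yes boundary:no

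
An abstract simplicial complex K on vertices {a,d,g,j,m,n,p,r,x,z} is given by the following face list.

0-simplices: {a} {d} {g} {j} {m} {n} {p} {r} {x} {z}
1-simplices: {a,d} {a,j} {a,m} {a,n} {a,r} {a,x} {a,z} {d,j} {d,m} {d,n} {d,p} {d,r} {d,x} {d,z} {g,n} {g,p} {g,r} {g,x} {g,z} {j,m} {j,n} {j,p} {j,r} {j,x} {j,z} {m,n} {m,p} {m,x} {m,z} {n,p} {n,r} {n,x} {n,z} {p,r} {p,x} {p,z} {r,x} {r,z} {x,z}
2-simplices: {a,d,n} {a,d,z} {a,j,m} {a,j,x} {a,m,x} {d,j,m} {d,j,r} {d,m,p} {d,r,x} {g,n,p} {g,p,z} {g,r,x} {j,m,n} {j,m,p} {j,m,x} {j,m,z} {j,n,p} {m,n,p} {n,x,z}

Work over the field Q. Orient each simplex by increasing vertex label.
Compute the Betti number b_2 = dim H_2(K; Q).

n_0=10 n_1=39 n_2=19  [Q]
∂1: piv[ad,aj,am,an,ar,ax,az,dp,gn] rk=9  ker:dj,dm,dn,dr,dx,dz,gp,gr,gx,gz,jm,jn,jp,jr,jx,jz,mn,mp,mx,mz,np,nr,nx,nz,pr,px,pz,rx,rz,xz
∂2: piv[adn,adz,ajm,ajx,amx,djm,djr,dmp,drx,gnp,gpz,grx,jmn,jmp,jmz,jnp,nxz] rk=17  ker:jmx,mnp
b_2=(19−17)−0=2

b_2=2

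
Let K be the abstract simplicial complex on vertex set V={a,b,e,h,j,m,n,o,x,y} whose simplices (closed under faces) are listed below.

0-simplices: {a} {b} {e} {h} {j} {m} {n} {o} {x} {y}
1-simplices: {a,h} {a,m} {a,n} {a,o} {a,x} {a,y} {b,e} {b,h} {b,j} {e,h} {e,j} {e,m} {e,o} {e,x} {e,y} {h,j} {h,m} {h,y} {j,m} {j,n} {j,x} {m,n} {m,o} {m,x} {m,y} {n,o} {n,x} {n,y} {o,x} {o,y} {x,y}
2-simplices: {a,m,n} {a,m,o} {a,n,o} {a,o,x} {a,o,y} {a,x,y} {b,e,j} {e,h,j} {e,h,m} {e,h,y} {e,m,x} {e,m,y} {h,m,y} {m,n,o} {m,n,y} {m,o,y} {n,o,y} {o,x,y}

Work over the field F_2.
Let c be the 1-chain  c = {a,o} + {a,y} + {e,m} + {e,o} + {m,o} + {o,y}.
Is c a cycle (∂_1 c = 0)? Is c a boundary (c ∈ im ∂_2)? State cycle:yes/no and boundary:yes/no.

cycle:yes boundary:no

n_0=10 n_1=31 n_2=18  [Z2]
∂1: piv[ah,am,an,ao,ax,ay,be,bh,bj] rk=9  ker:eh,ej,em,eo,ex,ey,hj,hm,hy,jm,jn,jx,mn,mo,mx,my,no,nx,ny,ox,oy,xy
∂2: piv[amn,amo,ano,aox,aoy,axy,bej,ehj,ehm,ehy,emx,emy,mny,moy] rk=14  ker:hmy,mno,noy,oxy
∂1c = 0
c vs im∂2: residual ≠ 0 ⇒ not boundary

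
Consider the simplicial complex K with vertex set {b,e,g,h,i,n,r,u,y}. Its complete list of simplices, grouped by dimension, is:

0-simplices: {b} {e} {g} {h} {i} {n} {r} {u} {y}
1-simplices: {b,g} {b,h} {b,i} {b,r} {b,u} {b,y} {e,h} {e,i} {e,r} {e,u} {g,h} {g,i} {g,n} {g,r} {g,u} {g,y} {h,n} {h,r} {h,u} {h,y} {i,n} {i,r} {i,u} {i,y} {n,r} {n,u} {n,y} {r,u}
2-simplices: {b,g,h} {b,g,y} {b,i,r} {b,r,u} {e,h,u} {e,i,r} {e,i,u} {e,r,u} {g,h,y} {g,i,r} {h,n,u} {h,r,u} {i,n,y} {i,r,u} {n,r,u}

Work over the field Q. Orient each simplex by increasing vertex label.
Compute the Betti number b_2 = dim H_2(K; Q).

b_2=1

n_0=9 n_1=28 n_2=15  [Q]
∂1: piv[bg,bh,bi,br,bu,by,eh,gn] rk=8  ker:ei,er,eu,gh,gi,gr,gu,gy,hn,hr,hu,hy,in,ir,iu,iy,nr,nu,ny,ru
∂2: piv[bgh,bgy,bir,bru,ehu,eir,eiu,eru,ghy,gir,hnu,hru,iny,nru] rk=14  ker:iru
b_2=(15−14)−0=1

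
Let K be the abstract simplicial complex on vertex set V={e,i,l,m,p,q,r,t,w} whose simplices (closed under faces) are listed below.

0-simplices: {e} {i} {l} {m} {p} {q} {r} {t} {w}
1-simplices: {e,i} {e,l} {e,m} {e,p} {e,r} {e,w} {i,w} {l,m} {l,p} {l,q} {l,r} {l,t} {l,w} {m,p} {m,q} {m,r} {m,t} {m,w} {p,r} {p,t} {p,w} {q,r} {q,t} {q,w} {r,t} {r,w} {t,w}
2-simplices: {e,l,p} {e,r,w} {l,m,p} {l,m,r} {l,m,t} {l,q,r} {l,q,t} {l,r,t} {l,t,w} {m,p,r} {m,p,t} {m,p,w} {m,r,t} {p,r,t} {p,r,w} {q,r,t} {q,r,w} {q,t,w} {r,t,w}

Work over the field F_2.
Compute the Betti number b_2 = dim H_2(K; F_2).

n_0=9 n_1=27 n_2=19  [Z2]
∂1: piv[ei,el,em,ep,er,ew,lq,lt] rk=8  ker:iw,lm,lp,lr,lw,mp,mq,mr,mt,mw,pr,pt,pw,qr,qt,qw,rt,rw,tw
∂2: piv[elp,erw,lmp,lmr,lmt,lqr,lqt,lrt,ltw,mpr,mpt,mpw,prw,qrw,qtw] rk=15  ker:mrt,prt,qrt,rtw
b_2=(19−15)−0=4

b_2=4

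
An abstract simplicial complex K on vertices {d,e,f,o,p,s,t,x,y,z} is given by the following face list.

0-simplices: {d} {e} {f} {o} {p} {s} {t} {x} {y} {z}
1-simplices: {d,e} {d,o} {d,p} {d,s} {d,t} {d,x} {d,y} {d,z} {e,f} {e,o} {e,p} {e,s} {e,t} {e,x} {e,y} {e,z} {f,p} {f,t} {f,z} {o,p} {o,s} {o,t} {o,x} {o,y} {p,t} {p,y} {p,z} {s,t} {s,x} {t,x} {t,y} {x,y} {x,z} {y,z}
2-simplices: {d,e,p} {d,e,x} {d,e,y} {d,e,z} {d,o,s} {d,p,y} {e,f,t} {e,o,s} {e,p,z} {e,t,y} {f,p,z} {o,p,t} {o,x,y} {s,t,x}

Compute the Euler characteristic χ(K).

χ(K)=-10

n_0=10 n_1=34 n_2=14
χ=+10−34+14=-10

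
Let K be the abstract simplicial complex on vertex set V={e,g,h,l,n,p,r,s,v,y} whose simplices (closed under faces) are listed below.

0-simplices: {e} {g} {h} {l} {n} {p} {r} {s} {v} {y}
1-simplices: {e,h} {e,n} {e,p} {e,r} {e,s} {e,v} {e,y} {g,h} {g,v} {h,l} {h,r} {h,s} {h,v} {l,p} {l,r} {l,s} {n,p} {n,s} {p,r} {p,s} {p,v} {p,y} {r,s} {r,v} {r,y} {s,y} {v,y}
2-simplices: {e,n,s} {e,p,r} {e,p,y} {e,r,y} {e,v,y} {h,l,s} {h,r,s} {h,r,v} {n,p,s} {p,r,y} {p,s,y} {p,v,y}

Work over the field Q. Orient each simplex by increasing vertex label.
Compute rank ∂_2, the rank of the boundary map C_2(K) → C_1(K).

n_0=10 n_1=27 n_2=12  [Q]
∂1: piv[eh,en,ep,er,es,ev,ey,gh,hl] rk=9  ker:gv,hr,hs,hv,lp,lr,ls,np,ns,pr,ps,pv,py,rs,rv,ry,sy,vy
∂2: piv[ens,epr,epy,ery,evy,hls,hrs,hrv,nps,psy,pvy] rk=11  ker:pry
rk∂_2=11

rank∂_2=11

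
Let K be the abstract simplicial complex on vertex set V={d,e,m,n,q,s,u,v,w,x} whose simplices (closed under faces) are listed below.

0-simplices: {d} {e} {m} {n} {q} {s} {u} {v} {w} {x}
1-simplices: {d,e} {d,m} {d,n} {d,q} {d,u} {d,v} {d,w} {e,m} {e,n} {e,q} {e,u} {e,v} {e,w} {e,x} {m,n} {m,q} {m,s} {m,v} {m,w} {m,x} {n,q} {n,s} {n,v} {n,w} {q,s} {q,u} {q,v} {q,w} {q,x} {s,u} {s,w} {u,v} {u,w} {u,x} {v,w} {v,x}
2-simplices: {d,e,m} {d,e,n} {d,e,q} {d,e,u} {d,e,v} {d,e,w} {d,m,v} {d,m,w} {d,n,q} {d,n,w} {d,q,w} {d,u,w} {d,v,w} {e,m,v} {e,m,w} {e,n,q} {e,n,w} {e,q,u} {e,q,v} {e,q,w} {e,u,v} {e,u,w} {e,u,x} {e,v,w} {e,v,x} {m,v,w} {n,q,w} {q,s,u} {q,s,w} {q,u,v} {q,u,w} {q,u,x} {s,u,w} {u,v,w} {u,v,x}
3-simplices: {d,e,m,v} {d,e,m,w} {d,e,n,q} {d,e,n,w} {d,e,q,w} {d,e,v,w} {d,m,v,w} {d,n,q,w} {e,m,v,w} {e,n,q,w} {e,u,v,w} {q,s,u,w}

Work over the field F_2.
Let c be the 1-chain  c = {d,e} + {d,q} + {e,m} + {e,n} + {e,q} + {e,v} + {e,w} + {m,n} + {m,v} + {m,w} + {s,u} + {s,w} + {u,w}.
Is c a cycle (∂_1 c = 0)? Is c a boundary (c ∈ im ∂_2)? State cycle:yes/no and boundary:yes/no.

n_0=10 n_1=36 n_2=35 n_3=12  [Z2]
∂1: piv[de,dm,dn,dq,du,dv,dw,ex,ms] rk=9  ker:em,en,eq,eu,ev,ew,mn,mq,mv,mw,mx,nq,ns,nv,nw,qs,qu,qv,qw,qx,su,sw,uv,uw,ux,vw,vx
∂2: piv[dem,den,deq,deu,dev,dew,dmv,dmw,dnq,dnw,dqw,duw,dvw,equ,eqv,euv,eux,evx,qsu,qsw,qux] rk=21  ker:emv,emw,enq,enw,eqw,euw,evw,mvw,nqw,quv,quw,suw,uvw,uvx
∂3: piv[demv,demw,denq,denw,deqw,devw,dmvw,dnqw,euvw,qsuw] rk=10  ker:emvw,enqw
∂1c = 0
c vs im∂2: residual ≠ 0 ⇒ not boundary

cycle:yes boundary:no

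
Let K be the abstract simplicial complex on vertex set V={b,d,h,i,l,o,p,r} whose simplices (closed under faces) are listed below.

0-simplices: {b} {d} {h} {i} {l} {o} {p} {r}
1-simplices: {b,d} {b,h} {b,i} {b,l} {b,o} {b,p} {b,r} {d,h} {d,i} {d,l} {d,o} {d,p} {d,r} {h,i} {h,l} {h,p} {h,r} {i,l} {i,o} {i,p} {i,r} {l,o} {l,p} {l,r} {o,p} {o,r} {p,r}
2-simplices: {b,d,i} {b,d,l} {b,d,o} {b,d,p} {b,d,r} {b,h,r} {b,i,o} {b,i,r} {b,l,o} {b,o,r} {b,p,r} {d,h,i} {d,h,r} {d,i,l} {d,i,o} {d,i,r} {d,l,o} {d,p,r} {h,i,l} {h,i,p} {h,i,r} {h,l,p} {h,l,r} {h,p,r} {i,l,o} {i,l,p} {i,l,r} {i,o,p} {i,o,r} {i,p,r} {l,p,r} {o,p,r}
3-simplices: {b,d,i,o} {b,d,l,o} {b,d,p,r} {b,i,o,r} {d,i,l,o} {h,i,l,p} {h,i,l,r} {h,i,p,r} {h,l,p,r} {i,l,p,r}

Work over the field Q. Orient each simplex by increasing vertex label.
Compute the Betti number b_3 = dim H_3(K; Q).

b_3=1

n_0=8 n_1=27 n_2=32 n_3=10  [Q]
∂1: piv[bd,bh,bi,bl,bo,bp,br] rk=7  ker:dh,di,dl,do,dp,dr,hi,hl,hp,hr,il,io,ip,ir,lo,lp,lr,op,or,pr
∂2: piv[bdi,bdl,bdo,bdp,bdr,bhr,bio,bir,blo,bor,bpr,dhi,dhr,dil,hil,hip,hlp,hlr,hpr,iop] rk=20  ker:dio,dir,dlo,dpr,hir,ilo,ilp,ilr,ior,ipr,lpr,opr
∂3: piv[bdio,bdlo,bdpr,bior,dilo,hilp,hilr,hipr,hlpr] rk=9  ker:ilpr
b_3=(10−9)−0=1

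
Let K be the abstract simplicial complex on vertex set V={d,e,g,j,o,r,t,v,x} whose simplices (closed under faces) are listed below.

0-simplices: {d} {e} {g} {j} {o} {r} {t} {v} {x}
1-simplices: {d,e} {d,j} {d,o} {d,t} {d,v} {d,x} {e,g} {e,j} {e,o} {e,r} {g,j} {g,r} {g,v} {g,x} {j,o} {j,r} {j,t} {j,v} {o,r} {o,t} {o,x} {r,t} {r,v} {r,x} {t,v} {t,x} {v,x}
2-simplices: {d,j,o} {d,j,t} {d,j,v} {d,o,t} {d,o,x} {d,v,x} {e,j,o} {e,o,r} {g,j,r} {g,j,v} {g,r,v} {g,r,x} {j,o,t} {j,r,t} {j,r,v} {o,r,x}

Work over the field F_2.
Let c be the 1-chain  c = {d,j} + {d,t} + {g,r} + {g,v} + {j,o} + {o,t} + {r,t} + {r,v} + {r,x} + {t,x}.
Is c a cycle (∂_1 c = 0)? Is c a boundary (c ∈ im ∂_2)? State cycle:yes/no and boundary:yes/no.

cycle:yes boundary:no

n_0=9 n_1=27 n_2=16  [Z2]
∂1: piv[de,dj,do,dt,dv,dx,eg,er] rk=8  ker:ej,eo,gj,gr,gv,gx,jo,jr,jt,jv,or,ot,ox,rt,rv,rx,tv,tx,vx
∂2: piv[djo,djt,djv,dot,dox,dvx,ejo,eor,gjr,gjv,grv,grx,jrt,orx] rk=14  ker:jot,jrv
∂1c = 0
c vs im∂2: residual ≠ 0 ⇒ not boundary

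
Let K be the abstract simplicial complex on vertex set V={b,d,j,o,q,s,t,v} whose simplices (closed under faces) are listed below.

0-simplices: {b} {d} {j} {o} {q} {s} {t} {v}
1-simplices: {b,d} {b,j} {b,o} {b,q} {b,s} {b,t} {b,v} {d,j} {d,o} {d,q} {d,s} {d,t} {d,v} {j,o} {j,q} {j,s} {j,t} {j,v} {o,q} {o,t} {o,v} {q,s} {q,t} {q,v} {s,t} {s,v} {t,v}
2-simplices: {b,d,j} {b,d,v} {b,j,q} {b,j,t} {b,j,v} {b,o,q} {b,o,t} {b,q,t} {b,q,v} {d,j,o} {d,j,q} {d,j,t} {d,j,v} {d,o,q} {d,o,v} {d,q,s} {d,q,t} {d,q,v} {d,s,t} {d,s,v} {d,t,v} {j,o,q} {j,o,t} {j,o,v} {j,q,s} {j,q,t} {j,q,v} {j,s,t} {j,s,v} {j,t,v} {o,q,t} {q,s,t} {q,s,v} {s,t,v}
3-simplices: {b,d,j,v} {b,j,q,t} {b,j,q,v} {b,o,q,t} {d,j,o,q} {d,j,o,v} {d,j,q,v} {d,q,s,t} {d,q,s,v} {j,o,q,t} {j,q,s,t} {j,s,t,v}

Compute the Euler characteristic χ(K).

χ(K)=3

n_0=8 n_1=27 n_2=34 n_3=12
χ=+8−27+34−12=3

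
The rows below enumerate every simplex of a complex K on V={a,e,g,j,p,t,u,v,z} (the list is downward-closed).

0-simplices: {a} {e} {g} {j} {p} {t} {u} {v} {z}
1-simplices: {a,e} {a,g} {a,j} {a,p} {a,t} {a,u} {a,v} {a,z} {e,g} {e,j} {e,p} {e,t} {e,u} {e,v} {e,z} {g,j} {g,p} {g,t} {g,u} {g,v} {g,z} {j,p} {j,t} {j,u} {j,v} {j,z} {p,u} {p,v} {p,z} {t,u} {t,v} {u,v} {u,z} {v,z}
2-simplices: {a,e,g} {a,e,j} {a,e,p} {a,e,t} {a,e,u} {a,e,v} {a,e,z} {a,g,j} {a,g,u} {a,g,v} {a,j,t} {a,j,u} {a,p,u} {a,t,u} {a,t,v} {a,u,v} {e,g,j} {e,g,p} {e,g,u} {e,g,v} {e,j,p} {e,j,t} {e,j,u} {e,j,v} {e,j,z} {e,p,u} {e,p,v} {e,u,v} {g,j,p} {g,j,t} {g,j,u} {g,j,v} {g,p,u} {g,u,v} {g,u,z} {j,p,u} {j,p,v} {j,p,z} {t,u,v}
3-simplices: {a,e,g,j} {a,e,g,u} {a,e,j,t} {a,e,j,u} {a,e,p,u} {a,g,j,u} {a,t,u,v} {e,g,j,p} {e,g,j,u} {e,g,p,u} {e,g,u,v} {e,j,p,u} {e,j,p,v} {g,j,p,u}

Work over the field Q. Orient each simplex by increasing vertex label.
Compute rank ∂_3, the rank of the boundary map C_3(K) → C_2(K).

rank∂_3=12

n_0=9 n_1=34 n_2=39 n_3=14  [Q]
∂1: piv[ae,ag,aj,ap,at,au,av,az] rk=8  ker:eg,ej,ep,et,eu,ev,ez,gj,gp,gt,gu,gv,gz,jp,jt,ju,jv,jz,pu,pv,pz,tu,tv,uv,uz,vz
∂2: piv[aeg,aej,aep,aet,aeu,aev,aez,agj,agu,agv,ajt,aju,apu,atu,atv,auv,egp,ejp,ejv,ejz,epv,gjt,guz,jpz] rk=24  ker:egj,egu,egv,ejt,eju,epu,euv,gjp,gju,gjv,gpu,guv,jpu,jpv,tuv
∂3: piv[aegj,aegu,aejt,aeju,aepu,agju,atuv,egjp,egpu,eguv,ejpu,ejpv] rk=12  ker:egju,gjpu
rk∂_3=12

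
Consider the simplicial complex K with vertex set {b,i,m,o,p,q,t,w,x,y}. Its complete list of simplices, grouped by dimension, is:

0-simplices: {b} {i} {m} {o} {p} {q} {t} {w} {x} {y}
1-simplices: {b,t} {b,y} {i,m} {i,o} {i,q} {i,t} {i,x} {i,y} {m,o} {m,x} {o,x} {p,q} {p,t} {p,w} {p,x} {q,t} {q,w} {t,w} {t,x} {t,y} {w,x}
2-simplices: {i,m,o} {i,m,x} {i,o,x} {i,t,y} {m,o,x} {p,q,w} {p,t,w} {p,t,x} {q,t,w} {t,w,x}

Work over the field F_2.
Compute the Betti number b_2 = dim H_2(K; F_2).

b_2=1

n_0=10 n_1=21 n_2=10  [Z2]
∂1: piv[bt,by,im,io,iq,it,ix,pq,pw] rk=9  ker:iy,mo,mx,ox,pt,px,qt,qw,tw,tx,ty,wx
∂2: piv[imo,imx,iox,ity,pqw,ptw,ptx,qtw,twx] rk=9  ker:mox
b_2=(10−9)−0=1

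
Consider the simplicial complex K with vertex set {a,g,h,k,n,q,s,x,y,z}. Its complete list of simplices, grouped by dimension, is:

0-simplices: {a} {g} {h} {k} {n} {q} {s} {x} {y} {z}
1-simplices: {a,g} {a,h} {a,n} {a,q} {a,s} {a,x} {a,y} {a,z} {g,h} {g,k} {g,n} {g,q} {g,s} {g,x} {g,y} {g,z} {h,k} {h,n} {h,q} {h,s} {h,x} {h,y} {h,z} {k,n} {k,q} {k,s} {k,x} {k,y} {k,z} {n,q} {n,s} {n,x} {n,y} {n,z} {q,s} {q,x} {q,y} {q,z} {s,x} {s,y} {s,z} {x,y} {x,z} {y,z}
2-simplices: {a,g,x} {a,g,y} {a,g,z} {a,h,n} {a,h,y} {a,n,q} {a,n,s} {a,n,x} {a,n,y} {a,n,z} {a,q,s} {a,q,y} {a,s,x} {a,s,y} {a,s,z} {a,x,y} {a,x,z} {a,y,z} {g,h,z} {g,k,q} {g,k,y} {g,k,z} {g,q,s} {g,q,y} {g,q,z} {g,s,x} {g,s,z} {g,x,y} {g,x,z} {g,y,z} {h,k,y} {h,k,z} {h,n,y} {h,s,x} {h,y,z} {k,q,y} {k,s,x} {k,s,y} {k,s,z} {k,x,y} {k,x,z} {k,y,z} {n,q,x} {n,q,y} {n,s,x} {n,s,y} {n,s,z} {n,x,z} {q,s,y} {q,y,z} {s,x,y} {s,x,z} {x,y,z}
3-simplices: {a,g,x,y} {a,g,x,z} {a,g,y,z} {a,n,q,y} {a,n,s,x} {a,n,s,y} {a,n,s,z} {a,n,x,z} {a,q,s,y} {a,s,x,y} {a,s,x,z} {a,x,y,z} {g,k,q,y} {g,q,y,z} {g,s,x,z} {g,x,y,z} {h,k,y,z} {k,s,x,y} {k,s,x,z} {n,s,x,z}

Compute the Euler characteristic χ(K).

χ(K)=-1

n_0=10 n_1=44 n_2=53 n_3=20
χ=+10−44+53−20=-1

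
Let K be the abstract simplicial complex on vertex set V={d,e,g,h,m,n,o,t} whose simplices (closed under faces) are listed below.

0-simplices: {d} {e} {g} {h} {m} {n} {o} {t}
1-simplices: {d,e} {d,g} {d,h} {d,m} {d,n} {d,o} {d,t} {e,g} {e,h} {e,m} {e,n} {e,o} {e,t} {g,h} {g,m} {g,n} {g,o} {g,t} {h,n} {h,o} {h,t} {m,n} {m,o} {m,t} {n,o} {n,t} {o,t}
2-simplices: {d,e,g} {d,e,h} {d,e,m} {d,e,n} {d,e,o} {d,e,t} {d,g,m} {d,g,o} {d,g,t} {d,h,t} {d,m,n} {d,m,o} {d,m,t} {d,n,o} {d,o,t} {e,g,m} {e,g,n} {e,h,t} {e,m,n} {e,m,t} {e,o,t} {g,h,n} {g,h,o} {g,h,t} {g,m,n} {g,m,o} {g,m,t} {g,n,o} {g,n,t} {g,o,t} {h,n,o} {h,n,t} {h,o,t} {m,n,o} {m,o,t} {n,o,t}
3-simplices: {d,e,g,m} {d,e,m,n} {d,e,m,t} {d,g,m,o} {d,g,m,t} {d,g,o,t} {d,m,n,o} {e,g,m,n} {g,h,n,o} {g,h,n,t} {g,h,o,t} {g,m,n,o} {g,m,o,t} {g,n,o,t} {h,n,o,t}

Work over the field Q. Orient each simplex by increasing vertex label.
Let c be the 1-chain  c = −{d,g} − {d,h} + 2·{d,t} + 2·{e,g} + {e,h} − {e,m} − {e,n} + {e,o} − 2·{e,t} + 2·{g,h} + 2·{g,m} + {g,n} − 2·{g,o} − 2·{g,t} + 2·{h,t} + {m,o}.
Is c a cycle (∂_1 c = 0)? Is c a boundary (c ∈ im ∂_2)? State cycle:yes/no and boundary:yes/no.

n_0=8 n_1=27 n_2=36 n_3=15  [Q]
∂1: piv[de,dg,dh,dm,dn,do,dt] rk=7  ker:eg,eh,em,en,eo,et,gh,gm,gn,go,gt,hn,ho,ht,mn,mo,mt,no,nt,ot
∂2: piv[deg,deh,dem,den,deo,det,dgm,dgo,dgt,dht,dmn,dmo,dmt,dno,dot,egn,ghn,gho,ght,gnt] rk=20  ker:egm,eht,emn,emt,eot,gmn,gmo,gmt,gno,got,hno,hnt,hot,mno,mot,not
∂3: piv[degm,demn,demt,dgmo,dgmt,dgot,dmno,egmn,ghno,ghnt,ghot,gmno,gmot,gnot] rk=14  ker:hnot
∂1c = 0
c vs im∂2: reduces to 0 ⇒ boundary

cycle:yes boundary:yes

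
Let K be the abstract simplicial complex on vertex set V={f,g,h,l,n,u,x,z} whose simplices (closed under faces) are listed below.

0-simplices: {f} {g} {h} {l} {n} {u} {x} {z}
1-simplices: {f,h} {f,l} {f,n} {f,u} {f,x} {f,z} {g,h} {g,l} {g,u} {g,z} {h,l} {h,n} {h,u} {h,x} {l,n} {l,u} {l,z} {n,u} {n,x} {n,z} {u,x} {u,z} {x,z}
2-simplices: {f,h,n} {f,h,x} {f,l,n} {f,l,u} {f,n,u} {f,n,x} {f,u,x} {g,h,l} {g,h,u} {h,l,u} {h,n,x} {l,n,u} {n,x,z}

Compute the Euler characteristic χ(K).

n_0=8 n_1=23 n_2=13
χ=+8−23+13=-2

χ(K)=-2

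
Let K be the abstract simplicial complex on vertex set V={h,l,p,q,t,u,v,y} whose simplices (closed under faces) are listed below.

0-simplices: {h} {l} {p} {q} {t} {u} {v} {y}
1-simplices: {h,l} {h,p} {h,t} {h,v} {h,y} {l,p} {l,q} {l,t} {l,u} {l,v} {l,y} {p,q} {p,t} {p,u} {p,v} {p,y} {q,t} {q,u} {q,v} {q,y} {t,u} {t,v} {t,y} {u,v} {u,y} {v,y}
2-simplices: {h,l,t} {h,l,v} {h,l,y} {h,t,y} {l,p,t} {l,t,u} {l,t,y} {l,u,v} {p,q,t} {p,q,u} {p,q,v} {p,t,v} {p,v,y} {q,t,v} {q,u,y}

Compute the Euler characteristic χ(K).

χ(K)=-3

n_0=8 n_1=26 n_2=15
χ=+8−26+15=-3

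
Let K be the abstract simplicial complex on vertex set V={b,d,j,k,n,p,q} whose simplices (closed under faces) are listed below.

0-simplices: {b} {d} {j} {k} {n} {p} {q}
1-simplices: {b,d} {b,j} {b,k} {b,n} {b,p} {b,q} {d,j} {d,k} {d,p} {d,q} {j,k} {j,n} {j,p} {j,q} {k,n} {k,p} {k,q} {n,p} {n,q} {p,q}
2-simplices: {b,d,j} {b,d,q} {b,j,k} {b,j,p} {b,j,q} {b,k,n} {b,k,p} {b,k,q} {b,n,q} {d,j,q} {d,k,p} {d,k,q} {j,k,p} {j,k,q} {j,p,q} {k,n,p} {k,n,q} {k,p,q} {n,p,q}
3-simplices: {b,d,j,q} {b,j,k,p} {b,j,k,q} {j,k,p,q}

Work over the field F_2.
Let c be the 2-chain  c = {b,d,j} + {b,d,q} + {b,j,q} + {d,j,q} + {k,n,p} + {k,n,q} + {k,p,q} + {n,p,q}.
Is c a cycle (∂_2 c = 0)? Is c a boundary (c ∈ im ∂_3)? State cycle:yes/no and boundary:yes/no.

n_0=7 n_1=20 n_2=19 n_3=4  [Z2]
∂1: piv[bd,bj,bk,bn,bp,bq] rk=6  ker:dj,dk,dp,dq,jk,jn,jp,jq,kn,kp,kq,np,nq,pq
∂2: piv[bdj,bdq,bjk,bjp,bjq,bkn,bkp,bkq,bnq,dkp,dkq,jpq,knp] rk=13  ker:djq,jkp,jkq,knq,kpq,npq
∂3: piv[bdjq,bjkp,bjkq,jkpq] rk=4
∂2c = 0
c vs im∂3: residual ≠ 0 ⇒ not boundary

cycle:yes boundary:no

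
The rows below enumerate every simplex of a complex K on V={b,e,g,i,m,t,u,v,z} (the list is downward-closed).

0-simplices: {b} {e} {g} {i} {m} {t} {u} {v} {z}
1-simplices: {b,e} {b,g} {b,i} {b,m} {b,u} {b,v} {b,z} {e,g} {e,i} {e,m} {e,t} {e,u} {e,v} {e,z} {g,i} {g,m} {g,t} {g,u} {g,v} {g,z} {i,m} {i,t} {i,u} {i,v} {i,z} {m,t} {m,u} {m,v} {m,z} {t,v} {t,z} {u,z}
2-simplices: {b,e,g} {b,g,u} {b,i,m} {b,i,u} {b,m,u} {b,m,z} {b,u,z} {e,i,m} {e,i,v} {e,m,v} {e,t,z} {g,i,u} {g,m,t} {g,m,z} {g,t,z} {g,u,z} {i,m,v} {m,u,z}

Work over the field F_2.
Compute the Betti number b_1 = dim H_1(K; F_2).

n_0=9 n_1=32 n_2=18  [Z2]
∂1: piv[be,bg,bi,bm,bu,bv,bz,et] rk=8  ker:eg,ei,em,eu,ev,ez,gi,gm,gt,gu,gv,gz,im,it,iu,iv,iz,mt,mu,mv,mz,tv,tz,uz
∂2: piv[beg,bgu,bim,biu,bmu,bmz,buz,eim,eiv,emv,etz,giu,gmt,gmz,gtz,guz] rk=16  ker:imv,muz
b_1=(32−8)−16=8

b_1=8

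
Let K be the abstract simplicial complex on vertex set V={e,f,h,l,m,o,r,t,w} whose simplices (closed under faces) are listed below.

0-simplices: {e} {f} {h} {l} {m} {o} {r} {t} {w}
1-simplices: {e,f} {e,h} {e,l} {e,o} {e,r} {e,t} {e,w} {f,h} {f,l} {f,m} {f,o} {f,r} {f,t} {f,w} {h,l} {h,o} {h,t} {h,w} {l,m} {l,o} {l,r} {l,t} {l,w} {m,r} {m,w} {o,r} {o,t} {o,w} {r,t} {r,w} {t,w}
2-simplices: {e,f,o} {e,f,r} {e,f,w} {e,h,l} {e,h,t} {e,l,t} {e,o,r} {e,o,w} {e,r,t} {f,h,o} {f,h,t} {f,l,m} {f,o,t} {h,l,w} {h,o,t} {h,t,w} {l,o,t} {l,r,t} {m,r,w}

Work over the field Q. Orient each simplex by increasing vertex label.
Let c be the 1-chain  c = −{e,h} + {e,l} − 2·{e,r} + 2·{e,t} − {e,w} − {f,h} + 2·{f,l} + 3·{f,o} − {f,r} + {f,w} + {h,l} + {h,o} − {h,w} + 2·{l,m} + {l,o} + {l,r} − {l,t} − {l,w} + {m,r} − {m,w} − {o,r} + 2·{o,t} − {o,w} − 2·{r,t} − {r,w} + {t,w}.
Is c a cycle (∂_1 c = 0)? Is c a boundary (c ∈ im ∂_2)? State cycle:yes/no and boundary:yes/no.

cycle:no boundary:no

n_0=9 n_1=31 n_2=19  [Q]
∂1: piv[ef,eh,el,eo,er,et,ew,fm] rk=8  ker:fh,fl,fo,fr,ft,fw,hl,ho,ht,hw,lm,lo,lr,lt,lw,mr,mw,or,ot,ow,rt,rw,tw
∂2: piv[efo,efr,efw,ehl,eht,elt,eor,eow,ert,fho,fht,flm,fot,hlw,htw,lot,lrt,mrw] rk=18  ker:hot
∂1c = {e} − 4·{f} − 3·{h} + 2·{l} + 2·{m} + 5·{o} + {r} − 4·{w}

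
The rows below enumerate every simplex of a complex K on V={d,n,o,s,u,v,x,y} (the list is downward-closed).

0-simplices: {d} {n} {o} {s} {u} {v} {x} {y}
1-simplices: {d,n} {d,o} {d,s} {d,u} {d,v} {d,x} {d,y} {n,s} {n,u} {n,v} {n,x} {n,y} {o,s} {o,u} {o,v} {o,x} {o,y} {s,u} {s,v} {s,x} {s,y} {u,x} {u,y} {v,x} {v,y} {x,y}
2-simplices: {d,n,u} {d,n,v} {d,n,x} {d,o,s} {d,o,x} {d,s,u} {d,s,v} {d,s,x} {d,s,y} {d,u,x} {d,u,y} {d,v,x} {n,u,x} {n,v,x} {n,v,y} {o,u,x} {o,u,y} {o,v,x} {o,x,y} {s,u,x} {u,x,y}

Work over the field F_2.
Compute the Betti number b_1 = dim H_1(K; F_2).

b_1=2

n_0=8 n_1=26 n_2=21  [Z2]
∂1: piv[dn,do,ds,du,dv,dx,dy] rk=7  ker:ns,nu,nv,nx,ny,os,ou,ov,ox,oy,su,sv,sx,sy,ux,uy,vx,vy,xy
∂2: piv[dnu,dnv,dnx,dos,dox,dsu,dsv,dsx,dsy,dux,duy,dvx,nvy,oux,ouy,ovx,oxy] rk=17  ker:nux,nvx,sux,uxy
b_1=(26−7)−17=2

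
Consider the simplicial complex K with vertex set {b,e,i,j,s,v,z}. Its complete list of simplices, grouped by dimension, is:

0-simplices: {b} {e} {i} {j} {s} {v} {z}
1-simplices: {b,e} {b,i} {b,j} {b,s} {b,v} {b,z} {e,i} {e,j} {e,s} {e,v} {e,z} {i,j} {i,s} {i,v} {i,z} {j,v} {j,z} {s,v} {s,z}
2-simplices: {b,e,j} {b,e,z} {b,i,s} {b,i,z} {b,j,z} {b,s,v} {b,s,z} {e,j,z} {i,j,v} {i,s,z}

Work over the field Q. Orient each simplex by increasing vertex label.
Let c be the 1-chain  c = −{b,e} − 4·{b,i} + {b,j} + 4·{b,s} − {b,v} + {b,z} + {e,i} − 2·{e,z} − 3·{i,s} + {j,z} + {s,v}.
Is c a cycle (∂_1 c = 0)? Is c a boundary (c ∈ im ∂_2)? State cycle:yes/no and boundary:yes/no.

n_0=7 n_1=19 n_2=10  [Q]
∂1: piv[be,bi,bj,bs,bv,bz] rk=6  ker:ei,ej,es,ev,ez,ij,is,iv,iz,jv,jz,sv,sz
∂2: piv[bej,bez,bis,biz,bjz,bsv,bsz,ijv] rk=8  ker:ejz,isz
∂1c = 0
c vs im∂2: residual ≠ 0 ⇒ not boundary

cycle:yes boundary:no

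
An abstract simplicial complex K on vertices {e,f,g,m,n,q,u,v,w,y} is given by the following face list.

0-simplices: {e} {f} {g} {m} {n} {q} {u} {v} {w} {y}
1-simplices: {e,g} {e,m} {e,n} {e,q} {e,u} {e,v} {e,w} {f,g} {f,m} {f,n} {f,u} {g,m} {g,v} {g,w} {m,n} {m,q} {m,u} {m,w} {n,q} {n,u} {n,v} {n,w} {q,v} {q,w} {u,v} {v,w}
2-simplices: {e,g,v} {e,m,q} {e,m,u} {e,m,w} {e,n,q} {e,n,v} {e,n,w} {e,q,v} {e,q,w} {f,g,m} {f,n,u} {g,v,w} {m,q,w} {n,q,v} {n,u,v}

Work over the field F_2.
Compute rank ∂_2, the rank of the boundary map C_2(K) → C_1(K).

rank∂_2=13

n_0=10 n_1=26 n_2=15  [Z2]
∂1: piv[eg,em,en,eq,eu,ev,ew,fg] rk=8  ker:fm,fn,fu,gm,gv,gw,mn,mq,mu,mw,nq,nu,nv,nw,qv,qw,uv,vw
∂2: piv[egv,emq,emu,emw,enq,env,enw,eqv,eqw,fgm,fnu,gvw,nuv] rk=13  ker:mqw,nqv
rk∂_2=13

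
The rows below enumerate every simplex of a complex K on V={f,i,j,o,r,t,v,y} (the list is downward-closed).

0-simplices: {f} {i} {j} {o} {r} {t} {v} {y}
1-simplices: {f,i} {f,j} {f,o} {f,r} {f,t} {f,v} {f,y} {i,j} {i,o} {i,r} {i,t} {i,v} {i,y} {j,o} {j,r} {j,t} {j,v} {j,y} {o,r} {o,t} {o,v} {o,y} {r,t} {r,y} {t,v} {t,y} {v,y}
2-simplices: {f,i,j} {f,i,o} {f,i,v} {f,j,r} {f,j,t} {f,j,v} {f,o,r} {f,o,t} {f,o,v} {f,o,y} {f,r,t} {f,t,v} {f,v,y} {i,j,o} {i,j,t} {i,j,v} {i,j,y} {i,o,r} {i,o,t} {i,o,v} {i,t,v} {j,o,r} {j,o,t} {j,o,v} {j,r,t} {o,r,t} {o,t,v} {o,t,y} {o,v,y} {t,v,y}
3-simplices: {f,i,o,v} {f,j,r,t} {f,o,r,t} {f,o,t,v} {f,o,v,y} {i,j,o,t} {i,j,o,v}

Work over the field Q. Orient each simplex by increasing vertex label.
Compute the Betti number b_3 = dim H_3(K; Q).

n_0=8 n_1=27 n_2=30 n_3=7  [Q]
∂1: piv[fi,fj,fo,fr,ft,fv,fy] rk=7  ker:ij,io,ir,it,iv,iy,jo,jr,jt,jv,jy,or,ot,ov,oy,rt,ry,tv,ty,vy
∂2: piv[fij,fio,fiv,fjr,fjt,fjv,for,fot,fov,foy,frt,ftv,fvy,ijo,ijt,ijy,ior,oty] rk=18  ker:ijv,iot,iov,itv,jor,jot,jov,jrt,ort,otv,ovy,tvy
∂3: piv[fiov,fjrt,fort,fotv,fovy,ijot,ijov] rk=7
b_3=(7−7)−0=0

b_3=0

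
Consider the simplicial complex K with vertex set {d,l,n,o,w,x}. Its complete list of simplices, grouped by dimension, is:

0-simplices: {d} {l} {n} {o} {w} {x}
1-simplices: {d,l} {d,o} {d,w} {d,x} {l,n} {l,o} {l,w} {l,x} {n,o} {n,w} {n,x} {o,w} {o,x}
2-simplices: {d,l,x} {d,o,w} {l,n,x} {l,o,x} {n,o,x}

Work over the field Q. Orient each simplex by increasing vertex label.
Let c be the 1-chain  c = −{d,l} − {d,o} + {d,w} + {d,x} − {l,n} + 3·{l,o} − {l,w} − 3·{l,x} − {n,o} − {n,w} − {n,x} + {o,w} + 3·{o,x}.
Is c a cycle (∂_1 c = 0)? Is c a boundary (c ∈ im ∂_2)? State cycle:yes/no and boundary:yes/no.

cycle:no boundary:no

n_0=6 n_1=13 n_2=5  [Q]
∂1: piv[dl,do,dw,dx,ln] rk=5  ker:lo,lw,lx,no,nw,nx,ow,ox
∂2: piv[dlx,dow,lnx,lox,nox] rk=5
∂1c = {l} + 2·{n} − 3·{o}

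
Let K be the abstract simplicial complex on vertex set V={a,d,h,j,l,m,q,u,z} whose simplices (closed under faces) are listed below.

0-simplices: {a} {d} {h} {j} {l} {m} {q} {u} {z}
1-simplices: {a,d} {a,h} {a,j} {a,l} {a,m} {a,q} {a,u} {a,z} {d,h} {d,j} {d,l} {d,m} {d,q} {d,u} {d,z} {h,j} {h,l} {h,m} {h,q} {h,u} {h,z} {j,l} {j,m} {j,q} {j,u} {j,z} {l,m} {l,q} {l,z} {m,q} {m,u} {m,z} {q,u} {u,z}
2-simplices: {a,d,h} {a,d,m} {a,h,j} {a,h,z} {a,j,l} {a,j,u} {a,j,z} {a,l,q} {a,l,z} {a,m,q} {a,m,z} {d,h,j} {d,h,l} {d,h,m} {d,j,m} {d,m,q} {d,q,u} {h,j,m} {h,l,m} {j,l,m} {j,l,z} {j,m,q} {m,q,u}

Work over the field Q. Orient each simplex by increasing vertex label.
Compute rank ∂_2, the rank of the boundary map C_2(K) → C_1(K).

rank∂_2=21

n_0=9 n_1=34 n_2=23  [Q]
∂1: piv[ad,ah,aj,al,am,aq,au,az] rk=8  ker:dh,dj,dl,dm,dq,du,dz,hj,hl,hm,hq,hu,hz,jl,jm,jq,ju,jz,lm,lq,lz,mq,mu,mz,qu,uz
∂2: piv[adh,adm,ahj,ahz,ajl,aju,ajz,alq,alz,amq,amz,dhj,dhl,dhm,djm,dmq,dqu,hlm,jlm,jmq,mqu] rk=21  ker:hjm,jlz
rk∂_2=21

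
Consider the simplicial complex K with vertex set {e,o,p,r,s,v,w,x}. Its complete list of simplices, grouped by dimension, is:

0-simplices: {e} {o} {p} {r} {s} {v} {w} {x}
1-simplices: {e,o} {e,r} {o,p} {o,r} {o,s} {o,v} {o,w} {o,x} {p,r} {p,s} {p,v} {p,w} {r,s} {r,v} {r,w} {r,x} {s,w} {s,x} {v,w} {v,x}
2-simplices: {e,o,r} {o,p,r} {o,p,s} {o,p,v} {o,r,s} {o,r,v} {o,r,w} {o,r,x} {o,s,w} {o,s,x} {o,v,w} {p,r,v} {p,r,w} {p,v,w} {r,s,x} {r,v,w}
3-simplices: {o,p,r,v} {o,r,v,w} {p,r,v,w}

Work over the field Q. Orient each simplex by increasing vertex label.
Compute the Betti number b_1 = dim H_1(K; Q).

n_0=8 n_1=20 n_2=16 n_3=3  [Q]
∂1: piv[eo,er,op,os,ov,ow,ox] rk=7  ker:or,pr,ps,pv,pw,rs,rv,rw,rx,sw,sx,vw,vx
∂2: piv[eor,opr,ops,opv,ors,orv,orw,orx,osw,osx,ovw,prw] rk=12  ker:prv,pvw,rsx,rvw
∂3: piv[oprv,orvw,prvw] rk=3
b_1=(20−7)−12=1

b_1=1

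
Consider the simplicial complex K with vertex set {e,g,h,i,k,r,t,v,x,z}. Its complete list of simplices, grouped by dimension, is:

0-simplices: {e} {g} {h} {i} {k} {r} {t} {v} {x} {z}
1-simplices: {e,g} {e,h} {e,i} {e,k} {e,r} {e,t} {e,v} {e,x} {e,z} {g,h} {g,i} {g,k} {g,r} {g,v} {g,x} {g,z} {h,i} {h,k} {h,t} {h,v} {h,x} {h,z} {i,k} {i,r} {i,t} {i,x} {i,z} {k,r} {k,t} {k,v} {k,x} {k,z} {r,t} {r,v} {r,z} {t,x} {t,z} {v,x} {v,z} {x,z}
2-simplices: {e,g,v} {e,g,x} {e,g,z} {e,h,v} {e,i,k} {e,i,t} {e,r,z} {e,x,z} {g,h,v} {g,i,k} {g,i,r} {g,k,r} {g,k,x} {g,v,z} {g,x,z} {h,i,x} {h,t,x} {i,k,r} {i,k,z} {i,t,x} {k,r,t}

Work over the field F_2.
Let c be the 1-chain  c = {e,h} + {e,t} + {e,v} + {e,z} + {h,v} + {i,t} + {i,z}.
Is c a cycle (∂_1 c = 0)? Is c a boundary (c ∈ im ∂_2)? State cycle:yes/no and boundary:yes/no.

n_0=10 n_1=40 n_2=21  [Z2]
∂1: piv[eg,eh,ei,ek,er,et,ev,ex,ez] rk=9  ker:gh,gi,gk,gr,gv,gx,gz,hi,hk,ht,hv,hx,hz,ik,ir,it,ix,iz,kr,kt,kv,kx,kz,rt,rv,rz,tx,tz,vx,vz,xz
∂2: piv[egv,egx,egz,ehv,eik,eit,erz,exz,ghv,gik,gir,gkr,gkx,gvz,hix,htx,ikz,itx,krt] rk=19  ker:gxz,ikr
∂1c = 0
c vs im∂2: residual ≠ 0 ⇒ not boundary

cycle:yes boundary:no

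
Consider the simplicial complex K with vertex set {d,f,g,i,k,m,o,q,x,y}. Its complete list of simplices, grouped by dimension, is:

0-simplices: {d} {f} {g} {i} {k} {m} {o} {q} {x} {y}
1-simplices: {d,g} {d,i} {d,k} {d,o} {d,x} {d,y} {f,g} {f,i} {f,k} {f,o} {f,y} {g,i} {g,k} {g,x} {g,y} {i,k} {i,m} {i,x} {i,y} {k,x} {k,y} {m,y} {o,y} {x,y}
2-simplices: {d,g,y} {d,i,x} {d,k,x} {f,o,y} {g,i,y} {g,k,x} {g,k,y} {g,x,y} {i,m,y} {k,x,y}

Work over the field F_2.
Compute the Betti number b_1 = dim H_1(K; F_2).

b_1=7

n_0=10 n_1=24 n_2=10  [Z2]
∂1: piv[dg,di,dk,do,dx,dy,fg,im] rk=8  ker:fi,fk,fo,fy,gi,gk,gx,gy,ik,ix,iy,kx,ky,my,oy,xy
∂2: piv[dgy,dix,dkx,foy,giy,gkx,gky,gxy,imy] rk=9  ker:kxy
b_1=(24−8)−9=7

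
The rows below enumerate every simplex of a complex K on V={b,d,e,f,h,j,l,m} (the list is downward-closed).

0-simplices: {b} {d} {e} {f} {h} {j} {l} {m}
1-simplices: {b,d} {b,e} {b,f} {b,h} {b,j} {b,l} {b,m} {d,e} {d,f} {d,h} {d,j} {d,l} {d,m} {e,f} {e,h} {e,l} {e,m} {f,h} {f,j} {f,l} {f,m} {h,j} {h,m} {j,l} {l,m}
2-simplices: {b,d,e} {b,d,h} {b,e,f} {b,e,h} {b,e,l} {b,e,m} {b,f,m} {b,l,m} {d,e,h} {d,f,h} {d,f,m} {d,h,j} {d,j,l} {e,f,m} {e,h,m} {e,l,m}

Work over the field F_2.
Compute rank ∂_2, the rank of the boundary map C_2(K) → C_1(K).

rank∂_2=13

n_0=8 n_1=25 n_2=16  [Z2]
∂1: piv[bd,be,bf,bh,bj,bl,bm] rk=7  ker:de,df,dh,dj,dl,dm,ef,eh,el,em,fh,fj,fl,fm,hj,hm,jl,lm
∂2: piv[bde,bdh,bef,beh,bel,bem,bfm,blm,dfh,dfm,dhj,djl,ehm] rk=13  ker:deh,efm,elm
rk∂_2=13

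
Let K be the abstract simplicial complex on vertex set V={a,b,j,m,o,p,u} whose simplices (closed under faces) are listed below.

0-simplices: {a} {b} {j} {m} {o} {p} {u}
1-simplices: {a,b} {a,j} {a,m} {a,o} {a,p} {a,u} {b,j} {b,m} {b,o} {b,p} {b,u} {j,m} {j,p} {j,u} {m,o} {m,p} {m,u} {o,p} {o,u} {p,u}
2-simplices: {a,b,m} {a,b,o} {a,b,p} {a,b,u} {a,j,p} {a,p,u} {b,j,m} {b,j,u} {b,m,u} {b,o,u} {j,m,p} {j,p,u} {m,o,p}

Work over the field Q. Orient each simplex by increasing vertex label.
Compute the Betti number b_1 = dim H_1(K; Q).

b_1=1

n_0=7 n_1=20 n_2=13  [Q]
∂1: piv[ab,aj,am,ao,ap,au] rk=6  ker:bj,bm,bo,bp,bu,jm,jp,ju,mo,mp,mu,op,ou,pu
∂2: piv[abm,abo,abp,abu,ajp,apu,bjm,bju,bmu,bou,jmp,jpu,mop] rk=13
b_1=(20−6)−13=1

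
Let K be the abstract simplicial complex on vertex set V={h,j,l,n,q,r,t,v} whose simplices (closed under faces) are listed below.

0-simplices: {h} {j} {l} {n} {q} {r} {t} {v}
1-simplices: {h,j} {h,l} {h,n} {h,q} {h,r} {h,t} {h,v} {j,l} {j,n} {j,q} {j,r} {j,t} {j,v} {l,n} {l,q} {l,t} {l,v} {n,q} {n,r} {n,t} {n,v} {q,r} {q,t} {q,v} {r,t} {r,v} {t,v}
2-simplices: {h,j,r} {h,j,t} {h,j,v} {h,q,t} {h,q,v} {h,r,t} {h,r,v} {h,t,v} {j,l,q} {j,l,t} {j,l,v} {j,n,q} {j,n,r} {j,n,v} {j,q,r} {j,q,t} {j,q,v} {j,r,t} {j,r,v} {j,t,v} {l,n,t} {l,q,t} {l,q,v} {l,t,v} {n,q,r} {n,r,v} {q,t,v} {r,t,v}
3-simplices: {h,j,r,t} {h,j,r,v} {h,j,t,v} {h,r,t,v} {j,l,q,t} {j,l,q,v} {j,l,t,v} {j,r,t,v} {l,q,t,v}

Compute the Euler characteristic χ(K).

χ(K)=0

n_0=8 n_1=27 n_2=28 n_3=9
χ=+8−27+28−9=0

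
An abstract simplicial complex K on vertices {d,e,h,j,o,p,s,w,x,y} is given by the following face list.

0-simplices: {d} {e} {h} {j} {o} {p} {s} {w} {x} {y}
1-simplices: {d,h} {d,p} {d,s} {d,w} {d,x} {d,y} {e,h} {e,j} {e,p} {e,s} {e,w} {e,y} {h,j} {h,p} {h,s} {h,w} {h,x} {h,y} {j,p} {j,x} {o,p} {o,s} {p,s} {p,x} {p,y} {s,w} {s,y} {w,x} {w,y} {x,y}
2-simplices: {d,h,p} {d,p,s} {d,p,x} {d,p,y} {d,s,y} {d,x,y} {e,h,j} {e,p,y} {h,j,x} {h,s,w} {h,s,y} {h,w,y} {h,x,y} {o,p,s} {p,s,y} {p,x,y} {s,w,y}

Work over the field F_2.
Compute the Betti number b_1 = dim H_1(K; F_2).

b_1=7

n_0=10 n_1=30 n_2=17  [Z2]
∂1: piv[dh,dp,ds,dw,dx,dy,eh,ej,op] rk=9  ker:ep,es,ew,ey,hj,hp,hs,hw,hx,hy,jp,jx,os,ps,px,py,sw,sy,wx,wy,xy
∂2: piv[dhp,dps,dpx,dpy,dsy,dxy,ehj,epy,hjx,hsw,hsy,hwy,hxy,ops] rk=14  ker:psy,pxy,swy
b_1=(30−9)−14=7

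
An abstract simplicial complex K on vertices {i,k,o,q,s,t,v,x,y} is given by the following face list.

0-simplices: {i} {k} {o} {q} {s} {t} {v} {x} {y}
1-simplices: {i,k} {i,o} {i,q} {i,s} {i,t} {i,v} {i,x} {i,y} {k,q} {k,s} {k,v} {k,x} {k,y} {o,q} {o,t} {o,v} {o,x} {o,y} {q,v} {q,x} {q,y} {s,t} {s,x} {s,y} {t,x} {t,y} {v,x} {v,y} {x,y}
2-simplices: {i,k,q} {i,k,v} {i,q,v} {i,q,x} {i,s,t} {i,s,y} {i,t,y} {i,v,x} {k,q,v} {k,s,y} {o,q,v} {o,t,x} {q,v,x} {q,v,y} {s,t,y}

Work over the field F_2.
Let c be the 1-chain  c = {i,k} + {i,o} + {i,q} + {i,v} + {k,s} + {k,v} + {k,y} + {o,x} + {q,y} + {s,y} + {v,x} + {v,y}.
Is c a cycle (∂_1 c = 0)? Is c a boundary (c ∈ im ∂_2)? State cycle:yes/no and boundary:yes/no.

n_0=9 n_1=29 n_2=15  [Z2]
∂1: piv[ik,io,iq,is,it,iv,ix,iy] rk=8  ker:kq,ks,kv,kx,ky,oq,ot,ov,ox,oy,qv,qx,qy,st,sx,sy,tx,ty,vx,vy,xy
∂2: piv[ikq,ikv,iqv,iqx,ist,isy,ity,ivx,ksy,oqv,otx,qvy] rk=12  ker:kqv,qvx,sty
∂1c = 0
c vs im∂2: residual ≠ 0 ⇒ not boundary

cycle:yes boundary:no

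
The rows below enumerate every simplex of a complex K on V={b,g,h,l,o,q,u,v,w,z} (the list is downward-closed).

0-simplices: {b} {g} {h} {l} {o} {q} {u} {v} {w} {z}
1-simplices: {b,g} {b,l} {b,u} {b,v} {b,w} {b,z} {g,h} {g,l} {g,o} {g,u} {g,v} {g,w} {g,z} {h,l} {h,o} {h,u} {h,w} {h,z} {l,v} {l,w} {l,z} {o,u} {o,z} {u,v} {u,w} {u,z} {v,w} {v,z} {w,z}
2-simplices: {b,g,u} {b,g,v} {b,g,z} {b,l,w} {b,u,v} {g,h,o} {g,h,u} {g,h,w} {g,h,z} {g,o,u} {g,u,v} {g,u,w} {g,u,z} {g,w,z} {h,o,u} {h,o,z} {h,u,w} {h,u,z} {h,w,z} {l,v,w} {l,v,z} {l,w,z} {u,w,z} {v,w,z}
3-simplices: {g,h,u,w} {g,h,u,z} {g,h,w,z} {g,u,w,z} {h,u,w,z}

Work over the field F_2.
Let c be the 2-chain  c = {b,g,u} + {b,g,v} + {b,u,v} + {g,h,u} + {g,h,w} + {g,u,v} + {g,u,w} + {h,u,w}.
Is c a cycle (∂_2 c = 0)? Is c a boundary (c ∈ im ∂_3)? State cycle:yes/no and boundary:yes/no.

cycle:yes boundary:no

n_0=10 n_1=29 n_2=24 n_3=5  [Z2]
∂1: piv[bg,bl,bu,bv,bw,bz,gh,go] rk=8  ker:gl,gu,gv,gw,gz,hl,ho,hu,hw,hz,lv,lw,lz,ou,oz,uv,uw,uz,vw,vz,wz
∂2: piv[bgu,bgv,bgz,blw,buv,gho,ghu,ghw,ghz,gou,guw,guz,gwz,hoz,lvw,lvz,lwz] rk=17  ker:guv,hou,huw,huz,hwz,uwz,vwz
∂3: piv[ghuw,ghuz,ghwz,guwz] rk=4  ker:huwz
∂2c = 0
c vs im∂3: residual ≠ 0 ⇒ not boundary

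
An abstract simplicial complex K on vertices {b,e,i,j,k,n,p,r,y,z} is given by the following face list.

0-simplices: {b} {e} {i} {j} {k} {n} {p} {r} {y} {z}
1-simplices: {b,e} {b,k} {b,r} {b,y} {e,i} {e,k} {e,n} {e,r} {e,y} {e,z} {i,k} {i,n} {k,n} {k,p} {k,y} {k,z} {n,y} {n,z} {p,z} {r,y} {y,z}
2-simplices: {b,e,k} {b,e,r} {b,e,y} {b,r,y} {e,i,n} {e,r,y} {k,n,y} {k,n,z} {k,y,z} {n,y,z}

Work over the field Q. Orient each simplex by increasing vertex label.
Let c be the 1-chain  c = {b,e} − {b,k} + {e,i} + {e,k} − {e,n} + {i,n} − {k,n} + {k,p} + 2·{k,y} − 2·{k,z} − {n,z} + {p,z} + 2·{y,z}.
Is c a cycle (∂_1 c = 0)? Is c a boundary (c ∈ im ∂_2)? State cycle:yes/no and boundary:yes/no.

cycle:yes boundary:no

n_0=10 n_1=21 n_2=10  [Q]
∂1: piv[be,bk,br,by,ei,en,ez,kp] rk=8  ker:ek,er,ey,ik,in,kn,ky,kz,ny,nz,pz,ry,yz
∂2: piv[bek,ber,bey,bry,ein,kny,knz,kyz] rk=8  ker:ery,nyz
∂1c = 0
c vs im∂2: residual ≠ 0 ⇒ not boundary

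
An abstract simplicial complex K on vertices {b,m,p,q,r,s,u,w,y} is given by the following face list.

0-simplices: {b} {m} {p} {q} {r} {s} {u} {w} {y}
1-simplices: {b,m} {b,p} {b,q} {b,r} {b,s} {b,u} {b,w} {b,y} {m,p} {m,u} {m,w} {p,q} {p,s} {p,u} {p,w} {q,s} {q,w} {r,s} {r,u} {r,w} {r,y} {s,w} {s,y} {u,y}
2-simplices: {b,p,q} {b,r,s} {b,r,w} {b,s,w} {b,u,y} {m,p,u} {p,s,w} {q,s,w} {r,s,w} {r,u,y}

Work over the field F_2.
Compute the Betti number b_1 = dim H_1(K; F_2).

b_1=7

n_0=9 n_1=24 n_2=10  [Z2]
∂1: piv[bm,bp,bq,br,bs,bu,bw,by] rk=8  ker:mp,mu,mw,pq,ps,pu,pw,qs,qw,rs,ru,rw,ry,sw,sy,uy
∂2: piv[bpq,brs,brw,bsw,buy,mpu,psw,qsw,ruy] rk=9  ker:rsw
b_1=(24−8)−9=7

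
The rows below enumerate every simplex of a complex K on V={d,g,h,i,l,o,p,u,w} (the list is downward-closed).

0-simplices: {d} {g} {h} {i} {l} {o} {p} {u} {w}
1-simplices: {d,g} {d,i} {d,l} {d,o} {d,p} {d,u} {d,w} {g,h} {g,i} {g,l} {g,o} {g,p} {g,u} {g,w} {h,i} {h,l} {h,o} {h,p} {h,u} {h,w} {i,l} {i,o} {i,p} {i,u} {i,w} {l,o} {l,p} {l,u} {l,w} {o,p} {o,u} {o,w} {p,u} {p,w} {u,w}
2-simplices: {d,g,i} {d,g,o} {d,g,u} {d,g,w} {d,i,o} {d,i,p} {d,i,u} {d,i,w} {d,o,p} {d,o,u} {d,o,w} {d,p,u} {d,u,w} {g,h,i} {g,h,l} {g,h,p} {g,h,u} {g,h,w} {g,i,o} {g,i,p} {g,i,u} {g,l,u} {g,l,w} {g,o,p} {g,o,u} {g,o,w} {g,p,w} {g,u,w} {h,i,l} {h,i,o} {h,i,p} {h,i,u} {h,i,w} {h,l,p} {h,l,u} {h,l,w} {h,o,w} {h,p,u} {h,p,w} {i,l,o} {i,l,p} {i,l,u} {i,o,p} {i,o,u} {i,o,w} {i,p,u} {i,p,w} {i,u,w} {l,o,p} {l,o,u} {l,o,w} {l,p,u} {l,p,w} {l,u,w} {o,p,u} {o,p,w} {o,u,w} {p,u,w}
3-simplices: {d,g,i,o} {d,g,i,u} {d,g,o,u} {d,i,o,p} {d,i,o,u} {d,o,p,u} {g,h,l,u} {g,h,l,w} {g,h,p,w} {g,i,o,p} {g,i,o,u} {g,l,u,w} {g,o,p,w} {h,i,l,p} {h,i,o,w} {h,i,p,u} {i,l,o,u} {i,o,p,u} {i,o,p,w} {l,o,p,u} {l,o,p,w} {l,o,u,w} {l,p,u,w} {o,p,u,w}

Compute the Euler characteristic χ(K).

χ(K)=8

n_0=9 n_1=35 n_2=58 n_3=24
χ=+9−35+58−24=8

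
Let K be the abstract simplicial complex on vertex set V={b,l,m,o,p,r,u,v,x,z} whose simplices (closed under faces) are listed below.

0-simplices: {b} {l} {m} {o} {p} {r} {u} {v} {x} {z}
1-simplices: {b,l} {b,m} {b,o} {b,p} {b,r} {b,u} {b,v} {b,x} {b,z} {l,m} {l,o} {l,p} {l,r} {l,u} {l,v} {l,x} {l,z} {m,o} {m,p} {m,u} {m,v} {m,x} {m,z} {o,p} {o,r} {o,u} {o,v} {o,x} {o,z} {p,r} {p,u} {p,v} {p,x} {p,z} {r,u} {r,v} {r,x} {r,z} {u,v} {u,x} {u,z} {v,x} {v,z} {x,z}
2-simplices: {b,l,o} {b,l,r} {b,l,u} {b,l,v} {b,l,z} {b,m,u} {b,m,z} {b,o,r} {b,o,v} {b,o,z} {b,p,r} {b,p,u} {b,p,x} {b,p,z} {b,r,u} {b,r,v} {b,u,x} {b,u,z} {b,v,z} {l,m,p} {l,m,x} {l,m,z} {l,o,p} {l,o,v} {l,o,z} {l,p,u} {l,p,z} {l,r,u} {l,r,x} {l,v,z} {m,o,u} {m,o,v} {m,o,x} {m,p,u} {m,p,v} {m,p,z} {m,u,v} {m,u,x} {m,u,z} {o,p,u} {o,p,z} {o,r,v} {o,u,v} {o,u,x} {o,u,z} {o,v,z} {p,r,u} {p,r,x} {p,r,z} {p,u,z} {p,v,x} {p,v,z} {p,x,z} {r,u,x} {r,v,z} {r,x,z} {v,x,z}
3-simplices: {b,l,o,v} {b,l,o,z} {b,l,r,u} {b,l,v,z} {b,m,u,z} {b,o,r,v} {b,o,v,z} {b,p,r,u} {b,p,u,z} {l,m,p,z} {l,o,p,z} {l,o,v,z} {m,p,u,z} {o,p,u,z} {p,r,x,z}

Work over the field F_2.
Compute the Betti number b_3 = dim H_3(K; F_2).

b_3=1

n_0=10 n_1=44 n_2=57 n_3=15  [Z2]
∂1: piv[bl,bm,bo,bp,br,bu,bv,bx,bz] rk=9  ker:lm,lo,lp,lr,lu,lv,lx,lz,mo,mp,mu,mv,mx,mz,op,or,ou,ov,ox,oz,pr,pu,pv,px,pz,ru,rv,rx,rz,uv,ux,uz,vx,vz,xz
∂2: piv[blo,blr,blu,blv,blz,bmu,bmz,bor,bov,boz,bpr,bpu,bpx,bpz,bru,brv,bux,buz,bvz,lmp,lmx,lmz,lop,lpu,lrx,mou,mov,mox,mpv,muv,mux,opu,prz,pvx,pxz] rk=35  ker:lov,loz,lpz,lru,lvz,mpu,mpz,muz,opz,orv,ouv,oux,ouz,ovz,pru,prx,puz,pvz,rux,rvz,rxz,vxz
∂3: piv[blov,bloz,blru,blvz,bmuz,borv,bovz,bpru,bpuz,lmpz,lopz,mpuz,opuz,prxz] rk=14  ker:lovz
b_3=(15−14)−0=1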